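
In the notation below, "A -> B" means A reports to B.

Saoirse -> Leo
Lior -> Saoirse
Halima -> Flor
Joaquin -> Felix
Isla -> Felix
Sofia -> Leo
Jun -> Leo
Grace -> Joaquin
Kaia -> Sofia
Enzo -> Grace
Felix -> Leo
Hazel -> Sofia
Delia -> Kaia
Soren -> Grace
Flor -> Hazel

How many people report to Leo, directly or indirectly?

15

Leo directly manages Sofia, Felix, Saoirse, Jun. Under Sofia: Kaia, Delia, Hazel, Flor, Halima (5). Under Felix: Joaquin, Grace, Enzo, Soren, Isla (5). Under Saoirse: Lior (1). Jun has no reports. So Leo's organization is 4 direct reports plus everyone under them: 6 + 6 + 2 + 1 = 15.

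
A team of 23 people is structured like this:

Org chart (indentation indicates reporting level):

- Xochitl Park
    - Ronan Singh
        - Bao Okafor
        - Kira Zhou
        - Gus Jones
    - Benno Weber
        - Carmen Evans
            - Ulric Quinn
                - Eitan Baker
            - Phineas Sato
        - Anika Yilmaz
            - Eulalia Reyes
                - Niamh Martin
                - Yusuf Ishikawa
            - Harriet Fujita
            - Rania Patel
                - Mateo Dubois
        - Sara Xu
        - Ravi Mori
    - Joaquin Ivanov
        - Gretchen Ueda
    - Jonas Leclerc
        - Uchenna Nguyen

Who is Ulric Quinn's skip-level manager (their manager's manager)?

Ulric Quinn reports to Carmen Evans, and Carmen Evans reports to Benno Weber. So Ulric Quinn's skip-level manager is Benno Weber.

Benno Weber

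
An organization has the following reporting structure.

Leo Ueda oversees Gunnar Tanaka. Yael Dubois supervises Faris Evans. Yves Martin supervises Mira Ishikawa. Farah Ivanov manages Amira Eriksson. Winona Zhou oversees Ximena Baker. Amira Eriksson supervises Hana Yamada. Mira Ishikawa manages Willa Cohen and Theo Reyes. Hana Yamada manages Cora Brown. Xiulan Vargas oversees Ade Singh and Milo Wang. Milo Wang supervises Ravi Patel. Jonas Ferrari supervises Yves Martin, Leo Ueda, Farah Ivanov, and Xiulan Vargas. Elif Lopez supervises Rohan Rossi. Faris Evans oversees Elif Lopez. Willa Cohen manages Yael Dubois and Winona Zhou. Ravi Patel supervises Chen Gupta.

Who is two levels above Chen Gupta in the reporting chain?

Milo Wang

Chen Gupta reports to Ravi Patel, and Ravi Patel reports to Milo Wang. So Chen Gupta's skip-level manager is Milo Wang.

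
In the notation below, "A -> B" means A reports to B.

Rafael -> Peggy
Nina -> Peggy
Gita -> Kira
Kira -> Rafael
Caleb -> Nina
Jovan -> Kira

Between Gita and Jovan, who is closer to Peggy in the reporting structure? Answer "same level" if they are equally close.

Both Gita and Jovan are 3 levels below Peggy.

same level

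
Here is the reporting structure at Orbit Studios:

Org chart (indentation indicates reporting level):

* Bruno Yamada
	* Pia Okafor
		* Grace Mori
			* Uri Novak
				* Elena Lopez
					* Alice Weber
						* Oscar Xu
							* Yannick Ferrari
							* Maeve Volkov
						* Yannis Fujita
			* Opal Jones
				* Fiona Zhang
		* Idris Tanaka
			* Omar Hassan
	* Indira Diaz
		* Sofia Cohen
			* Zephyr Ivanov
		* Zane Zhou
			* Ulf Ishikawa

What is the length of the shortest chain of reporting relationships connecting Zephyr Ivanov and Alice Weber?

Zephyr Ivanov is 3 levels below Bruno Yamada, and Alice Weber is 5 levels below Bruno Yamada (their lowest common manager). The shortest path runs up from Zephyr Ivanov to Bruno Yamada and back down to Alice Weber: 3 + 5 = 8 links.

8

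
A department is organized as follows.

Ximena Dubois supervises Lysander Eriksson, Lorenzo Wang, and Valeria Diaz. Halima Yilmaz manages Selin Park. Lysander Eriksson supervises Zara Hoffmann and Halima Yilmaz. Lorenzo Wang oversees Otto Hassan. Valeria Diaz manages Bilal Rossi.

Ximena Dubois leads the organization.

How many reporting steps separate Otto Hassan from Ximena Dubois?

Chain from Otto Hassan up to Ximena Dubois: Otto Hassan → Lorenzo Wang → Ximena Dubois. That is 2 steps up, so Otto Hassan is 2 levels below Ximena Dubois.

2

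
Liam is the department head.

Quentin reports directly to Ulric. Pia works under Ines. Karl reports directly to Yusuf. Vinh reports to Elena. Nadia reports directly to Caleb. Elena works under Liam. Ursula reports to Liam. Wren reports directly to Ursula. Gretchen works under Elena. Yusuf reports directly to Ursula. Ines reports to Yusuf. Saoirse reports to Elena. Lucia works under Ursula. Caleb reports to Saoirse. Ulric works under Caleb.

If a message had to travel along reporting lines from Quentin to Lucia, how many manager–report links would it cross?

7

Quentin is 5 levels below Liam, and Lucia is 2 levels below Liam (their lowest common manager). The shortest path runs up from Quentin to Liam and back down to Lucia: 5 + 2 = 7 links.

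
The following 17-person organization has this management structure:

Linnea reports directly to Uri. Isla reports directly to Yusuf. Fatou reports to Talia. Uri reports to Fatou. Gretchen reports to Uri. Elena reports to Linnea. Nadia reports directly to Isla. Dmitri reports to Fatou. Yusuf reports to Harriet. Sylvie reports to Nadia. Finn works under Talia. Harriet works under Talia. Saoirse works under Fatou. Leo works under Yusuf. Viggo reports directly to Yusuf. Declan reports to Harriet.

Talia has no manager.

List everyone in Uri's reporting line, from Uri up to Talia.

Uri -> Fatou -> Talia

Uri reports to Fatou. Fatou reports to Talia. Talia is at the top.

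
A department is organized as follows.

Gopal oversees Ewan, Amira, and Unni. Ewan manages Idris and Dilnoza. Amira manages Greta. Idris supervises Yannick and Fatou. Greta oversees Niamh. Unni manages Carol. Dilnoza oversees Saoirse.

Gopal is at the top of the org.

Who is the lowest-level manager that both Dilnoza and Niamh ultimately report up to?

Dilnoza's chain of managers is Ewan, Gopal. Niamh's chain of managers is Greta, Amira, Gopal. The first manager that appears in both chains is Gopal.

Gopal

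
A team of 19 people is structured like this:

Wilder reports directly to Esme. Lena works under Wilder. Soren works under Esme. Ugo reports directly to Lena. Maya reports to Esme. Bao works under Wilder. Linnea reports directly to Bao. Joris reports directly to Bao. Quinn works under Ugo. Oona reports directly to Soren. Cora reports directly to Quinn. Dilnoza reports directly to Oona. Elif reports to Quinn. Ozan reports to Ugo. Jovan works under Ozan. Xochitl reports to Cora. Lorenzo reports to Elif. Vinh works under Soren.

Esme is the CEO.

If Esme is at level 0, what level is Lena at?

2

Chain from Lena up to Esme: Lena → Wilder → Esme. That is 2 steps up, so Lena is 2 levels below Esme.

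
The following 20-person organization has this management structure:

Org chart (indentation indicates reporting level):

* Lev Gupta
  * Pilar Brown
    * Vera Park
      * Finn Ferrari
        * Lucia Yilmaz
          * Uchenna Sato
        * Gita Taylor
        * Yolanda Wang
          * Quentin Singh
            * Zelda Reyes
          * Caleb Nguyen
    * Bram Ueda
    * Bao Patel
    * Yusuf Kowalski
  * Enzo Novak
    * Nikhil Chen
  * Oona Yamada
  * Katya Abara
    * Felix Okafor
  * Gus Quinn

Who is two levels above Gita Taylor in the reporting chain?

Gita Taylor reports to Finn Ferrari, and Finn Ferrari reports to Vera Park. So Gita Taylor's skip-level manager is Vera Park.

Vera Park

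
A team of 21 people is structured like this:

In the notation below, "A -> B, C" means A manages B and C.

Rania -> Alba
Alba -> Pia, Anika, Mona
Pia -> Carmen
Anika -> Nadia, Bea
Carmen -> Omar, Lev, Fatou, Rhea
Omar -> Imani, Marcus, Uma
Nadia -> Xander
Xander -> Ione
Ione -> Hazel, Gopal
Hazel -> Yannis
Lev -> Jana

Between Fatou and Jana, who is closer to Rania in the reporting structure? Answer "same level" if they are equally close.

Fatou is 4 levels below Rania; Jana is 5. Fatou is higher.

Fatou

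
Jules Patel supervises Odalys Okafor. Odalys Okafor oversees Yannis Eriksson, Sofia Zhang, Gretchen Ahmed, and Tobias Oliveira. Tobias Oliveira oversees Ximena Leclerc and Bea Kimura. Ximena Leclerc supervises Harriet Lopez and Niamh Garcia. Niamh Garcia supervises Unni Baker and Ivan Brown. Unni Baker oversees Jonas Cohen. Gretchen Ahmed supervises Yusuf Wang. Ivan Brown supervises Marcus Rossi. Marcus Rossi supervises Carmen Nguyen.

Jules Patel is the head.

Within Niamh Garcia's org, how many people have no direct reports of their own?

The people in Niamh Garcia's organization with no one reporting to them are Carmen Nguyen, Jonas Cohen. That is 2.

2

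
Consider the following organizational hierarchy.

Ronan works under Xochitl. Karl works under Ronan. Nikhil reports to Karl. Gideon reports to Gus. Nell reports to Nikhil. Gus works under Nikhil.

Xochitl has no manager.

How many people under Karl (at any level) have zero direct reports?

The people in Karl's organization with no one reporting to them are Gideon, Nell. That is 2.

2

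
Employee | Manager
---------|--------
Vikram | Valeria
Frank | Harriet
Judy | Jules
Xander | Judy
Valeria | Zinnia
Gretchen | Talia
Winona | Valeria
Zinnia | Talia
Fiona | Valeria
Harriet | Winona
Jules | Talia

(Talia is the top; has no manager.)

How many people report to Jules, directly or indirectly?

Jules directly manages Judy. Under Judy: Xander (1). That's 2 in total.

2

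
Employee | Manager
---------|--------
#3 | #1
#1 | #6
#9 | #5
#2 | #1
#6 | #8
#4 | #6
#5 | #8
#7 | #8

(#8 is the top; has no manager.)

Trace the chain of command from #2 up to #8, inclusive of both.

#2 -> #1 -> #6 -> #8

#2 reports to #1. #1 reports to #6. #6 reports to #8. #8 is at the top.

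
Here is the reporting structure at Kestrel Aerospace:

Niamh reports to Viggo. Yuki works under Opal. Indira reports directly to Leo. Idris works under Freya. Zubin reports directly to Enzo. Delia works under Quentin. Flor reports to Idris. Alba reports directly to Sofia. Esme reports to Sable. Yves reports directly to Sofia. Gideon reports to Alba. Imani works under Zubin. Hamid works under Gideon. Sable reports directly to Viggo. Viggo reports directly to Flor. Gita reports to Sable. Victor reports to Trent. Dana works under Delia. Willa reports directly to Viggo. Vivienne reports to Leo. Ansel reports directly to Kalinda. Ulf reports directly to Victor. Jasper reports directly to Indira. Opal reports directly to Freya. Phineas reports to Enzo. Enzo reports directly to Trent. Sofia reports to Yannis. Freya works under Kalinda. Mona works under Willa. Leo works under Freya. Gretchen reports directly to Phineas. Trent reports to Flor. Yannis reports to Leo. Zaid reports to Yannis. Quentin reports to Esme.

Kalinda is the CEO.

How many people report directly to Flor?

Flor directly manages Viggo, Trent. That is 2 direct reports.

2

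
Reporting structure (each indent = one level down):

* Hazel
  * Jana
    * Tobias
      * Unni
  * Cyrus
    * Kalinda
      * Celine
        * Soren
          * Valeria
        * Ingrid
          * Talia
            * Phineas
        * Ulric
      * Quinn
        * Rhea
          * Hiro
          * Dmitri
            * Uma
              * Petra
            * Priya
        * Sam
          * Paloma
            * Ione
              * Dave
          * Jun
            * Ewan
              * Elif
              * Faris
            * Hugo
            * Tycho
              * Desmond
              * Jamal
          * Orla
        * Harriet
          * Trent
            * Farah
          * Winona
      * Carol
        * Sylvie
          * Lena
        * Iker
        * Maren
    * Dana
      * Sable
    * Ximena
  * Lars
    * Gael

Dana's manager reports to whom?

Dana reports to Cyrus, and Cyrus reports to Hazel. So Dana's skip-level manager is Hazel.

Hazel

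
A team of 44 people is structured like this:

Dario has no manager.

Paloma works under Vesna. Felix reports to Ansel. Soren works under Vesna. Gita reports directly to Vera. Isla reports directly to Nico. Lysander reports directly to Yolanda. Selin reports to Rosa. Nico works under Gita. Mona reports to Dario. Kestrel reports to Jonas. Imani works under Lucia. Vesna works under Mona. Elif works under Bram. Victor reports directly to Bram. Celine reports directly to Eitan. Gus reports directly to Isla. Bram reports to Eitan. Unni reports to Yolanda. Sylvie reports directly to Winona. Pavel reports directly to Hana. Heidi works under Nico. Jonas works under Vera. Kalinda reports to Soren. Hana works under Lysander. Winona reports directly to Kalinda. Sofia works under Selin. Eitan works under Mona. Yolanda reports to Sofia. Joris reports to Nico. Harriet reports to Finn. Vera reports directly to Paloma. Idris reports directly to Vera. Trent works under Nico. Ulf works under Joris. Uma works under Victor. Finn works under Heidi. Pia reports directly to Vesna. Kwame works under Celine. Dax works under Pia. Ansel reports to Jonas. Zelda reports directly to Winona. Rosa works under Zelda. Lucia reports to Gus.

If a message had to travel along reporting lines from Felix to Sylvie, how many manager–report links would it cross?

Felix is 5 levels below Vesna, and Sylvie is 4 levels below Vesna (their lowest common manager). The shortest path runs up from Felix to Vesna and back down to Sylvie: 5 + 4 = 9 links.

9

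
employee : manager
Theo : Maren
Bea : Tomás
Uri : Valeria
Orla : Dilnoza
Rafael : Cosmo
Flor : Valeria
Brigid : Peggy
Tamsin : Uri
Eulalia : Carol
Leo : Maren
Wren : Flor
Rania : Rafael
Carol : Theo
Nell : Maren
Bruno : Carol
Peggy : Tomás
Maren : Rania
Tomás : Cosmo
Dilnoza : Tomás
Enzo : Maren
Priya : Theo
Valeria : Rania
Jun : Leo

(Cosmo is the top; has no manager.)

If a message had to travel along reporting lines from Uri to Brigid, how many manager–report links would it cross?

7

Uri is 4 levels below Cosmo, and Brigid is 3 levels below Cosmo (their lowest common manager). The shortest path runs up from Uri to Cosmo and back down to Brigid: 4 + 3 = 7 links.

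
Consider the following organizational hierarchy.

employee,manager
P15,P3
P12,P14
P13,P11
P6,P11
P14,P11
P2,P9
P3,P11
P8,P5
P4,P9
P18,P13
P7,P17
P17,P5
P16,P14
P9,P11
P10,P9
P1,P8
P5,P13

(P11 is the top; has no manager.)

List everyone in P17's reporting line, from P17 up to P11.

P17 reports to P5. P5 reports to P13. P13 reports to P11. P11 is at the top.

P17 -> P5 -> P13 -> P11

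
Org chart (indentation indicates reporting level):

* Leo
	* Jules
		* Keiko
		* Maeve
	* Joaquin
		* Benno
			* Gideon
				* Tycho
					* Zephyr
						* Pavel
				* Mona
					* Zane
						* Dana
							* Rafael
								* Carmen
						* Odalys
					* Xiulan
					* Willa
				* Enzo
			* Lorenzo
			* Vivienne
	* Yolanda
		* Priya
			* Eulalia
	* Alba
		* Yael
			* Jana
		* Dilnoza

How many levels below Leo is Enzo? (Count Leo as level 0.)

4

Chain from Enzo up to Leo: Enzo → Gideon → Benno → Joaquin → Leo. That is 4 steps up, so Enzo is 4 levels below Leo.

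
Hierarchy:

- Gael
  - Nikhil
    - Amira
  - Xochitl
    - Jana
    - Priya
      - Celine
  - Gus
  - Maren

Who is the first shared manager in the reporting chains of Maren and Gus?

Maren's chain of managers is Gael. Gus's chain of managers is Gael. The first manager that appears in both chains is Gael.

Gael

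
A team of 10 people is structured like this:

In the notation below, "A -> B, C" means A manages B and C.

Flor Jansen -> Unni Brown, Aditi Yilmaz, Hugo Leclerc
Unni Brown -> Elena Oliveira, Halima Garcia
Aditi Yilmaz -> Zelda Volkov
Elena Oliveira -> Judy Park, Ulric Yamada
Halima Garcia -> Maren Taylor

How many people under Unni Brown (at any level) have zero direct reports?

3

The people in Unni Brown's organization with no one reporting to them are Maren Taylor, Ulric Yamada, Judy Park. That is 3.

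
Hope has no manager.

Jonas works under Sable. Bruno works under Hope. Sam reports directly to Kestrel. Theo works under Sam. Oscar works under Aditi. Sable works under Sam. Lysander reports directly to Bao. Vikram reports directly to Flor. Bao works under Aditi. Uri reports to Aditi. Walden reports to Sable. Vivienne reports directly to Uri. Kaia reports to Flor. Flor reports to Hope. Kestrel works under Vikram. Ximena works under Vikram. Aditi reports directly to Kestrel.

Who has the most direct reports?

Aditi

Direct-report counts: Hope has 2; Flor has 2; Vikram has 2; Kestrel has 2; Aditi has 3; Bao has 1; Uri has 1; Sam has 2; Sable has 2. The largest is 3, held by Aditi.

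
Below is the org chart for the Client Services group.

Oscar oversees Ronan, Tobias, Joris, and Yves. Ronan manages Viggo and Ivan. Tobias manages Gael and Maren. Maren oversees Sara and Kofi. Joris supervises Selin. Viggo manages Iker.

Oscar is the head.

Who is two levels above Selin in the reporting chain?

Oscar

Selin reports to Joris, and Joris reports to Oscar. So Selin's skip-level manager is Oscar.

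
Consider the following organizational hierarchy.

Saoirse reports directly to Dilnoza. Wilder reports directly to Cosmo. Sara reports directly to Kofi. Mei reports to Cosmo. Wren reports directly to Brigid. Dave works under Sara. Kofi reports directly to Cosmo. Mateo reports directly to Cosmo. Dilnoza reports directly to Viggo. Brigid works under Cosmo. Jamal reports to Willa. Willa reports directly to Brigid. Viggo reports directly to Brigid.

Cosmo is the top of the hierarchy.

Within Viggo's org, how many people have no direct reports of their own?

The only person in Viggo's organization with no one reporting to them is Saoirse. That is 1.

1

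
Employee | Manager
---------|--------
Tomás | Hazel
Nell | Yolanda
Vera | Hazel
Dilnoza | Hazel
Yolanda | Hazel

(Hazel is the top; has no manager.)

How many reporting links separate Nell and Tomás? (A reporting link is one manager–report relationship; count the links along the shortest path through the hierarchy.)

3

Nell is 2 levels below Hazel, and Tomás is 1 level below Hazel (their lowest common manager). The shortest path runs up from Nell to Hazel and back down to Tomás: 2 + 1 = 3 links.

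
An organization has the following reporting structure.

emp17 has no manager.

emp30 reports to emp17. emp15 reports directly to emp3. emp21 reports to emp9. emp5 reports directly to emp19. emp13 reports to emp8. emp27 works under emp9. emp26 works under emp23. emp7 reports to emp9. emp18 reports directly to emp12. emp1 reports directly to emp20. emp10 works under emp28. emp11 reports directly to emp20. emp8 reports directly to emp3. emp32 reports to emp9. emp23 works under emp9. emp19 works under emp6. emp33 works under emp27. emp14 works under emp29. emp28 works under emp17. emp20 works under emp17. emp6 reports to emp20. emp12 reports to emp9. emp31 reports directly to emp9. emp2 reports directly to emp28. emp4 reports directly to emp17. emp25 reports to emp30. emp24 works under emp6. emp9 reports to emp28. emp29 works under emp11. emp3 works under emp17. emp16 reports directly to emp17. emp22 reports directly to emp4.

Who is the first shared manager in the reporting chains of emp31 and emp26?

emp9

emp31's chain of managers is emp9, emp28, emp17. emp26's chain of managers is emp23, emp9, emp28, emp17. The first manager that appears in both chains is emp9.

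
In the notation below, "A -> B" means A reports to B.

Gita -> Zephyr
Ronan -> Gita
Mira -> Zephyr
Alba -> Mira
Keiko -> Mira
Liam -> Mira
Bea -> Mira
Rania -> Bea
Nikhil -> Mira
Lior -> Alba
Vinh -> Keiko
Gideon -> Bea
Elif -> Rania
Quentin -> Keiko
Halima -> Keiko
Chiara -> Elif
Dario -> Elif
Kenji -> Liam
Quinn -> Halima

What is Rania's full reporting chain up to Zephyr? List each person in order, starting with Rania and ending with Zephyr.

Rania -> Bea -> Mira -> Zephyr

Rania reports to Bea. Bea reports to Mira. Mira reports to Zephyr. Zephyr is at the top.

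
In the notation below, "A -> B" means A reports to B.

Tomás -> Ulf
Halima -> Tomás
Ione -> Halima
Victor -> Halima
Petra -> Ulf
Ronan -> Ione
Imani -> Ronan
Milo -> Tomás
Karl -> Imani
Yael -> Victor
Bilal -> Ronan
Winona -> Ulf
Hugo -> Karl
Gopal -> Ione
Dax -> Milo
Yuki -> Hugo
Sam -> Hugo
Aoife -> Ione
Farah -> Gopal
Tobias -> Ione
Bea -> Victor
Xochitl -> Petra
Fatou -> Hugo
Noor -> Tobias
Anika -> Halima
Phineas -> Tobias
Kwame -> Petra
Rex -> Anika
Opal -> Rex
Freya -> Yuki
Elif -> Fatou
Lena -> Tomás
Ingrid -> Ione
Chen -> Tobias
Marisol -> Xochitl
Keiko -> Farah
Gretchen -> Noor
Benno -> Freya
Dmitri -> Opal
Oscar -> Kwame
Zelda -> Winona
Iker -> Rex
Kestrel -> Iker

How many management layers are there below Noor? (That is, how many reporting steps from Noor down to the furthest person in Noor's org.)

1

The longest chain under Noor runs Noor → Gretchen, which is 1 level below Noor.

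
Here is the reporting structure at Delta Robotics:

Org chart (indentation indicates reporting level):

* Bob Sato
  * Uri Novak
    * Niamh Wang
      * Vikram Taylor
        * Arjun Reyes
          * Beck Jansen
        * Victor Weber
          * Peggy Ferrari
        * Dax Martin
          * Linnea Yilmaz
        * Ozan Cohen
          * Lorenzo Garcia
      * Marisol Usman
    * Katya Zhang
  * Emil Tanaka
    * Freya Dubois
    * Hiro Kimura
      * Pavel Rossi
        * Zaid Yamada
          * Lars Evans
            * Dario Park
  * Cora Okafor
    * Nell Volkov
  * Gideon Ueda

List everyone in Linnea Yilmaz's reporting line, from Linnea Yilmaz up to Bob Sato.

Linnea Yilmaz reports to Dax Martin. Dax Martin reports to Vikram Taylor. Vikram Taylor reports to Niamh Wang. Niamh Wang reports to Uri Novak. Uri Novak reports to Bob Sato. Bob Sato is at the top.

Linnea Yilmaz -> Dax Martin -> Vikram Taylor -> Niamh Wang -> Uri Novak -> Bob Sato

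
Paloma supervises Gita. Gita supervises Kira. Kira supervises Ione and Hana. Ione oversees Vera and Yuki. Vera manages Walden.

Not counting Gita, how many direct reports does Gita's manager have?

Gita reports to Paloma, and Paloma has no other direct reports. Gita has 0 peers.

0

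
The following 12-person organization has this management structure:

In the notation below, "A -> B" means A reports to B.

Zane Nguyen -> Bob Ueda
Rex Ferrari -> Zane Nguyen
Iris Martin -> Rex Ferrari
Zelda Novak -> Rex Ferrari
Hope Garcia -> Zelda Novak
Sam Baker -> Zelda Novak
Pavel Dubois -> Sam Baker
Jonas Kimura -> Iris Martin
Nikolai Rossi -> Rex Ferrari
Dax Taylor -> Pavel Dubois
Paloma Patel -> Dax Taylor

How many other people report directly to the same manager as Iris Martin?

2

Iris Martin reports to Rex Ferrari. Rex Ferrari's other direct reports are Zelda Novak, Nikolai Rossi — 2 peers.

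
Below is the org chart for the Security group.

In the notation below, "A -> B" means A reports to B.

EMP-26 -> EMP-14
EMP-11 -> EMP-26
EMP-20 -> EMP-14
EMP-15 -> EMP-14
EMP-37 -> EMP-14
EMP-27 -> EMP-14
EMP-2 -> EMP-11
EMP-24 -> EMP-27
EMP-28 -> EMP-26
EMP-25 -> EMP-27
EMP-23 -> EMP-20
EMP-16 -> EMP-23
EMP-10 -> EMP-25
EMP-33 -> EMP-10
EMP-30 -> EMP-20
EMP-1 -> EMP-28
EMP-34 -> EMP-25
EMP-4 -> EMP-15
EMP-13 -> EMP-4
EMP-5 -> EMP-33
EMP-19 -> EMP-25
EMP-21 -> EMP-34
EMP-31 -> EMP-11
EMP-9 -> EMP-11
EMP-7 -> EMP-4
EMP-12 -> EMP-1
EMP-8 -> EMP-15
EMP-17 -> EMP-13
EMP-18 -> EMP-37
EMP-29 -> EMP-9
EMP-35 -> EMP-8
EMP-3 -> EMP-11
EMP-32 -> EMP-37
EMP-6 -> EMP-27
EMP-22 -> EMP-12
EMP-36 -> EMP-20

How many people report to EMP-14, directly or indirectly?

EMP-14 directly manages EMP-26, EMP-20, EMP-15, EMP-37, EMP-27. Under EMP-26: EMP-28, EMP-1, EMP-12, EMP-22, EMP-11, EMP-3, EMP-9, EMP-29, EMP-31, EMP-2 (10). Under EMP-20: EMP-36, EMP-30, EMP-23, EMP-16 (4). Under EMP-15: EMP-8, EMP-35, EMP-4, EMP-7, EMP-13, EMP-17 (6). Under EMP-37: EMP-32, EMP-18 (2). Under EMP-27: EMP-6, EMP-25, EMP-19, EMP-34, EMP-21, EMP-10, EMP-33, EMP-5, EMP-24 (9). So EMP-14's organization is 5 direct reports plus everyone under them: 11 + 5 + 7 + 3 + 10 = 36.

36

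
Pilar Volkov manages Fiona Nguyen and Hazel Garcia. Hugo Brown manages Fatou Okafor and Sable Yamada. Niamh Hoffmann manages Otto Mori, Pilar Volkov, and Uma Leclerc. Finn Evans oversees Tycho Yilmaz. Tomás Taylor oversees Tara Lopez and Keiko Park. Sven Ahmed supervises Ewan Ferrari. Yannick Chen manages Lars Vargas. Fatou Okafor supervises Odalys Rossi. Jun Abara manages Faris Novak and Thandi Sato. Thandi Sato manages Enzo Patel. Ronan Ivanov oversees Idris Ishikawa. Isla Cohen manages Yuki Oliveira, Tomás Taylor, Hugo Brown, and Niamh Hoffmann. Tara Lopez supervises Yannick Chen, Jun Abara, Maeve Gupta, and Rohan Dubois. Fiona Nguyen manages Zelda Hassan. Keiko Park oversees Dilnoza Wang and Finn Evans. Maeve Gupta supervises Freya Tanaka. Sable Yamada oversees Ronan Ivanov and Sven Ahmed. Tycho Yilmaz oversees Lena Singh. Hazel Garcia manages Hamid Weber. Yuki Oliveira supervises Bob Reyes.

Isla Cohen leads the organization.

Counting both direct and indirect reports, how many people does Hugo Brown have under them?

7

Hugo Brown directly manages Sable Yamada, Fatou Okafor. Under Sable Yamada: Sven Ahmed, Ewan Ferrari, Ronan Ivanov, Idris Ishikawa (4). Under Fatou Okafor: Odalys Rossi (1). So Hugo Brown's organization is 2 direct reports plus everyone under them: 5 + 2 = 7.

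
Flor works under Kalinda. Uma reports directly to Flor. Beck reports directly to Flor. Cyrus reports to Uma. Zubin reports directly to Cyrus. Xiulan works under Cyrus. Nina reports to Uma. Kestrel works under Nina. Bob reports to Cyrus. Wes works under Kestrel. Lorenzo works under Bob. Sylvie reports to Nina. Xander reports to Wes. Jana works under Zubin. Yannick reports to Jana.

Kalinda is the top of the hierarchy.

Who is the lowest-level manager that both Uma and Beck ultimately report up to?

Flor

Uma's chain of managers is Flor, Kalinda. Beck's chain of managers is Flor, Kalinda. The first manager that appears in both chains is Flor.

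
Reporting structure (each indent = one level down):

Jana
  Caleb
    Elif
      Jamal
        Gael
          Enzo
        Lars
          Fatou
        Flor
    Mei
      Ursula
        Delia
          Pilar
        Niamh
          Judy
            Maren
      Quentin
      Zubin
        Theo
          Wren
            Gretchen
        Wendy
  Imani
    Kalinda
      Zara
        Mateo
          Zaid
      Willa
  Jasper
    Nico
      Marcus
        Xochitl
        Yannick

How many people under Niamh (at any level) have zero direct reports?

The only person in Niamh's organization with no one reporting to them is Maren. That is 1.

1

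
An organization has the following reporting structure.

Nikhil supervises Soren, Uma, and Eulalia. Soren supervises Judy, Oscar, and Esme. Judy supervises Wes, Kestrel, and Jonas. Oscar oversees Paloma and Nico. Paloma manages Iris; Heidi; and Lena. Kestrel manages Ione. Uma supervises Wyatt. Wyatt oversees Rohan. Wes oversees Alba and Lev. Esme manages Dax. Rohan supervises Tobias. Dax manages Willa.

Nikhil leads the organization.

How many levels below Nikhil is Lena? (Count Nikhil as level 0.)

4

Chain from Lena up to Nikhil: Lena → Paloma → Oscar → Soren → Nikhil. That is 4 steps up, so Lena is 4 levels below Nikhil.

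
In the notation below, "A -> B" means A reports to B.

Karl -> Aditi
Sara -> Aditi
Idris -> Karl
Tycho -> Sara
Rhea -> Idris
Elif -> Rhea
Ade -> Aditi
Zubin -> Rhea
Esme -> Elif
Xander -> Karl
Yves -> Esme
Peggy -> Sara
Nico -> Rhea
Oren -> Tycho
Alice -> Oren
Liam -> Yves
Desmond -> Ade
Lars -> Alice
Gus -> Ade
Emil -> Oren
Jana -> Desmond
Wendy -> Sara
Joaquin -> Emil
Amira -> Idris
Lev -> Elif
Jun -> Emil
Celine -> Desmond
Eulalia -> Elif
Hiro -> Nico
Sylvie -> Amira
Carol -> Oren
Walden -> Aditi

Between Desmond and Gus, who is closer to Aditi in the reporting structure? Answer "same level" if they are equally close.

Both Desmond and Gus are 2 levels below Aditi.

same level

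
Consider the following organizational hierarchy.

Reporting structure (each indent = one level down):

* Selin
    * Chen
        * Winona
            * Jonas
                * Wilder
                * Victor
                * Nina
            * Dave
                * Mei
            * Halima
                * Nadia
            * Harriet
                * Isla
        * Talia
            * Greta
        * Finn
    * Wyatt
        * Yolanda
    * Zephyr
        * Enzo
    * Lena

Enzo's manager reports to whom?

Selin

Enzo reports to Zephyr, and Zephyr reports to Selin. So Enzo's skip-level manager is Selin.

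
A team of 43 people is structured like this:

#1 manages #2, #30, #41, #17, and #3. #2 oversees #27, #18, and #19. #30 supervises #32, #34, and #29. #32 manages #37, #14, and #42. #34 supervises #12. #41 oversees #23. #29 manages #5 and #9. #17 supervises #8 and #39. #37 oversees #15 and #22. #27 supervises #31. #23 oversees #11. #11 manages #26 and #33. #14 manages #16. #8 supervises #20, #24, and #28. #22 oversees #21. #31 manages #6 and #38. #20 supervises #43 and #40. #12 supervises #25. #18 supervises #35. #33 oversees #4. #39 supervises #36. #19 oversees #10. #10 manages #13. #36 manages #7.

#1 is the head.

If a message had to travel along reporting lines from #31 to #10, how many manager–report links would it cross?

4

#31 is 2 levels below #2, and #10 is 2 levels below #2 (their lowest common manager). The shortest path runs up from #31 to #2 and back down to #10: 2 + 2 = 4 links.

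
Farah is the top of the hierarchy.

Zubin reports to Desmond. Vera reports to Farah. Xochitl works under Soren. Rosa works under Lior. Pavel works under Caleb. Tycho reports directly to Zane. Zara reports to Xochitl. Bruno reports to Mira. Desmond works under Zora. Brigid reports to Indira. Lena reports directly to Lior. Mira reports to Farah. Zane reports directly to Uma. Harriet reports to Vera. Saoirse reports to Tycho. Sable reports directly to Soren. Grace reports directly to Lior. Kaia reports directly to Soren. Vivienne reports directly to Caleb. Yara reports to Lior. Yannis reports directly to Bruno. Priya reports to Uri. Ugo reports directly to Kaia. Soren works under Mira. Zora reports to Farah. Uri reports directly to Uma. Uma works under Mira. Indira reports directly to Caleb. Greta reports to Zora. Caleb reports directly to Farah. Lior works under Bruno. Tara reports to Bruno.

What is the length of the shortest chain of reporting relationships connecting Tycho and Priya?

Tycho is 2 levels below Uma, and Priya is 2 levels below Uma (their lowest common manager). The shortest path runs up from Tycho to Uma and back down to Priya: 2 + 2 = 4 links.

4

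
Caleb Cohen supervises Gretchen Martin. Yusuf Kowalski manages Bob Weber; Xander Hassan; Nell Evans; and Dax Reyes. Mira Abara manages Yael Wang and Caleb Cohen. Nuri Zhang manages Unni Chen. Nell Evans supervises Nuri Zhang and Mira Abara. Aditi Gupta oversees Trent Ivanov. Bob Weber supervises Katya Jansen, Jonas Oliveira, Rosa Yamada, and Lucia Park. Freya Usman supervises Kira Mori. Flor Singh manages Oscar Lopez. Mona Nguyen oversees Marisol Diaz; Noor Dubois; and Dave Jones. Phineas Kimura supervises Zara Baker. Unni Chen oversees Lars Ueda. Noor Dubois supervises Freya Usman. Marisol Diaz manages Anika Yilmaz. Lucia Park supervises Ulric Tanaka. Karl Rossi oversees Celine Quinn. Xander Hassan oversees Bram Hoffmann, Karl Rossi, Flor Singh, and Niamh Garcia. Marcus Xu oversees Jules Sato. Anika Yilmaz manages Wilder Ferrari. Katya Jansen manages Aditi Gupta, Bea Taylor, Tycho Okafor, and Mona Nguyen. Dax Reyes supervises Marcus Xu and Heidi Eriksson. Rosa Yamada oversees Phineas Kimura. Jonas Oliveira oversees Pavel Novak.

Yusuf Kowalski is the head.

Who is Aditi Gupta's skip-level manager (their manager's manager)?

Bob Weber

Aditi Gupta reports to Katya Jansen, and Katya Jansen reports to Bob Weber. So Aditi Gupta's skip-level manager is Bob Weber.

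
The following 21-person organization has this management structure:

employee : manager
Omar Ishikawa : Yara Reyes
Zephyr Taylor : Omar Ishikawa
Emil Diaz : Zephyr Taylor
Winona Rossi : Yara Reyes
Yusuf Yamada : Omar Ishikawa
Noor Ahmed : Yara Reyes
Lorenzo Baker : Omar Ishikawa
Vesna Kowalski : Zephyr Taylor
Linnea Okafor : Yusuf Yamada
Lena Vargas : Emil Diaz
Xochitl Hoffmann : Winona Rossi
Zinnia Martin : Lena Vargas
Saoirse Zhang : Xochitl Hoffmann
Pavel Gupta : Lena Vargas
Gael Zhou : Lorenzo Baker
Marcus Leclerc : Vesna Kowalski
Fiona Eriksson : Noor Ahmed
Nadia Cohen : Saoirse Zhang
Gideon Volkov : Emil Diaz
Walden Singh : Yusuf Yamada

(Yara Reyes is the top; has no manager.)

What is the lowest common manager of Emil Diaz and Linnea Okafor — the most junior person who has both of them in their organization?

Emil Diaz's chain of managers is Zephyr Taylor, Omar Ishikawa, Yara Reyes. Linnea Okafor's chain of managers is Yusuf Yamada, Omar Ishikawa, Yara Reyes. The first manager that appears in both chains is Omar Ishikawa.

Omar Ishikawa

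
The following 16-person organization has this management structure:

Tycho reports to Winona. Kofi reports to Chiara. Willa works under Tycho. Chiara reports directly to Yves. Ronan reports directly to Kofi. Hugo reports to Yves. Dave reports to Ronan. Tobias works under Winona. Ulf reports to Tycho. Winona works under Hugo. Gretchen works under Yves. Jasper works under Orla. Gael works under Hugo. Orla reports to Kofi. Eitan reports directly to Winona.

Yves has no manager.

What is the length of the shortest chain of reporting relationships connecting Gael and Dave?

6

Gael is 2 levels below Yves, and Dave is 4 levels below Yves (their lowest common manager). The shortest path runs up from Gael to Yves and back down to Dave: 2 + 4 = 6 links.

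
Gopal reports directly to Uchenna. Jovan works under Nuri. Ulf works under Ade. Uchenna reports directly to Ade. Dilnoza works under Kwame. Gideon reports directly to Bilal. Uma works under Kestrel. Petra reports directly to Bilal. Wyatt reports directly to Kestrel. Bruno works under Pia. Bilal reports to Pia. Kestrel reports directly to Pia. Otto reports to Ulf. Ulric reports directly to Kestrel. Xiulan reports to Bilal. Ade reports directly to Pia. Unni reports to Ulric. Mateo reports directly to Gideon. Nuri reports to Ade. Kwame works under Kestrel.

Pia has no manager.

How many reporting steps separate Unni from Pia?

3

Chain from Unni up to Pia: Unni → Ulric → Kestrel → Pia. That is 3 steps up, so Unni is 3 levels below Pia.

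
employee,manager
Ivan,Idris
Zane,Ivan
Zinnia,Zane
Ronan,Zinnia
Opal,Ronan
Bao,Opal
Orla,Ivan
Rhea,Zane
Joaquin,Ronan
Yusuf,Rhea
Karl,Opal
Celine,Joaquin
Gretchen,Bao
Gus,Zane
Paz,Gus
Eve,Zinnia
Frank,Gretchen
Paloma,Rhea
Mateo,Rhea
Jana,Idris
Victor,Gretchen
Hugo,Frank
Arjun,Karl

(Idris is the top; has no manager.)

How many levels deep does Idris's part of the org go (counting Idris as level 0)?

The longest chain under Idris runs Idris → Ivan → Zane → Zinnia → Ronan → Opal → Bao → Gretchen → Frank → Hugo, which is 9 levels below Idris.

9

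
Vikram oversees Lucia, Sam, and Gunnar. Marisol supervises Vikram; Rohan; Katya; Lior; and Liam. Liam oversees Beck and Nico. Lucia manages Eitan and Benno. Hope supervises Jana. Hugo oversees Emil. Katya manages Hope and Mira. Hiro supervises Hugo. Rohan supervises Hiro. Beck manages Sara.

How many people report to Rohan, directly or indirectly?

Rohan directly manages Hiro. Under Hiro: Hugo, Emil (2). That's 3 in total.

3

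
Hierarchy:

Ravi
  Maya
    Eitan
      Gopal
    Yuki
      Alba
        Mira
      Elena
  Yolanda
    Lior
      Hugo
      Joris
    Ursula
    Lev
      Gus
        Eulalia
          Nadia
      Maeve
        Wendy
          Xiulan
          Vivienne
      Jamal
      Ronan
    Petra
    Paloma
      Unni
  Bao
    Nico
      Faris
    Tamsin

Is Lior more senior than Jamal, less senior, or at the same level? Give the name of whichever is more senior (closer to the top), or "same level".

Lior

Lior is 2 levels below Ravi; Jamal is 3. Lior is higher.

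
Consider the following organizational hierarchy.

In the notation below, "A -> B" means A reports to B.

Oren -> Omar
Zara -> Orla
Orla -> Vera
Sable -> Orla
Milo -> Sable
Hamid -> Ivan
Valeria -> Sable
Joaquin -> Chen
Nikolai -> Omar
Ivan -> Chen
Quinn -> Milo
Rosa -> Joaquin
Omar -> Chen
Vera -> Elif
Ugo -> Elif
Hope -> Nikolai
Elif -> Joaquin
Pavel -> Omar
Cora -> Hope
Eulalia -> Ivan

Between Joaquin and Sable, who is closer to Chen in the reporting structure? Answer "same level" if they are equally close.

Joaquin

Joaquin is 1 level below Chen; Sable is 5. Joaquin is higher.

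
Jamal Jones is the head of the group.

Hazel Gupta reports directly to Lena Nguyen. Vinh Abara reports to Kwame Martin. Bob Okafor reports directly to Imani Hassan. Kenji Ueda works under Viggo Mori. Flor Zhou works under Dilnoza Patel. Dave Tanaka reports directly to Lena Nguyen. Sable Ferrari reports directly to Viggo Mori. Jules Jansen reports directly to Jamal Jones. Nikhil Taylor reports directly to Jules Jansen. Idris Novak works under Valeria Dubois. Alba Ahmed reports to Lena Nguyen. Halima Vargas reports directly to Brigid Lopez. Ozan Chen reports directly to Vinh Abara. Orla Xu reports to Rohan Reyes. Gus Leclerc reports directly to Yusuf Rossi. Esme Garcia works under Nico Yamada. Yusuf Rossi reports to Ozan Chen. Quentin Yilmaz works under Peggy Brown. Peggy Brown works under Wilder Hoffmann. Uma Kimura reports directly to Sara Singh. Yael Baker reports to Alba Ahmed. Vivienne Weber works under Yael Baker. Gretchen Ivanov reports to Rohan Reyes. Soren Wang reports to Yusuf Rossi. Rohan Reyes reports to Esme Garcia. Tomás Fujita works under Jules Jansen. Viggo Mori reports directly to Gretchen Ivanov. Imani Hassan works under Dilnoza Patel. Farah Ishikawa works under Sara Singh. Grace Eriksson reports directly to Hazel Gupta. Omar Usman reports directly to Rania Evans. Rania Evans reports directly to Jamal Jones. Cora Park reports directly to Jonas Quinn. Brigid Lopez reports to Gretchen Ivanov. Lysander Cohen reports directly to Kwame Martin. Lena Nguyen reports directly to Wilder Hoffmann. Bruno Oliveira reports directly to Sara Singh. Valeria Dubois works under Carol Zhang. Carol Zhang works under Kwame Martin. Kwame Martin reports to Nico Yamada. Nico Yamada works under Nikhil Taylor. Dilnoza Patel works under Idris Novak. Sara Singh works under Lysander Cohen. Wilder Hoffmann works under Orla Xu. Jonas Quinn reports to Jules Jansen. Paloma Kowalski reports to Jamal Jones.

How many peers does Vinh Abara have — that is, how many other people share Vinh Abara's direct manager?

2

Vinh Abara reports to Kwame Martin. Kwame Martin's other direct reports are Lysander Cohen, Carol Zhang — 2 peers.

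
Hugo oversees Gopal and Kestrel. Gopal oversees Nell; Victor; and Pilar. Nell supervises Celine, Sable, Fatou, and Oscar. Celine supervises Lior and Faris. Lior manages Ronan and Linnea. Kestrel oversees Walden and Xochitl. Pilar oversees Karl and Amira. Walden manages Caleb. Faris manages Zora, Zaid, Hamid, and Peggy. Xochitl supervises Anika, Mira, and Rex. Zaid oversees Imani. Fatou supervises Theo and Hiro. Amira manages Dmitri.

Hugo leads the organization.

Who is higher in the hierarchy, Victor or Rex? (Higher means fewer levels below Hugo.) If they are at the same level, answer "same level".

Victor

Victor is 2 levels below Hugo; Rex is 3. Victor is higher.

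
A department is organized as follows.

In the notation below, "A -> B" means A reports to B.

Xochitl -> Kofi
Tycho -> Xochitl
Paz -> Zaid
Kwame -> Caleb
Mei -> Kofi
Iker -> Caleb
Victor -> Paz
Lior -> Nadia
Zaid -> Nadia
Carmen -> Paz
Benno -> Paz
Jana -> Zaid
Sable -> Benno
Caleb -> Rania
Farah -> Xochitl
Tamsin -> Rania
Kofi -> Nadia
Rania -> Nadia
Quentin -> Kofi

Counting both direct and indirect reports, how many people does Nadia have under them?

Nadia directly manages Zaid, Rania, Kofi, Lior. Under Zaid: Jana, Paz, Victor, Carmen, Benno, Sable (6). Under Rania: Caleb, Kwame, Iker, Tamsin (4). Under Kofi: Quentin, Mei, Xochitl, Tycho, Farah (5). Lior has no reports. So Nadia's organization is 4 direct reports plus everyone under them: 7 + 5 + 6 + 1 = 19.

19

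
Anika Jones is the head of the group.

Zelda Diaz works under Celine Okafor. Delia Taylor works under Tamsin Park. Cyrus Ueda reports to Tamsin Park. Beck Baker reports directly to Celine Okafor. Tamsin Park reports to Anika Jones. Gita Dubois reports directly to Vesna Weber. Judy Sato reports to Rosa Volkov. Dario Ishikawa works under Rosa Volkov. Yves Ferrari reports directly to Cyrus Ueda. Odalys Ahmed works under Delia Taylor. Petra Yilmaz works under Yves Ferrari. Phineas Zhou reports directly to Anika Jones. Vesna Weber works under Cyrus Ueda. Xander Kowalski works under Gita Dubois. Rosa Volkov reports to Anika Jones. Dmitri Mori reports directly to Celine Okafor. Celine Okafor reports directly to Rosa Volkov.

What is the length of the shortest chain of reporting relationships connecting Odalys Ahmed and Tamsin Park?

Odalys Ahmed is in Tamsin Park's organization: the chain from Odalys Ahmed up to Tamsin Park is Odalys Ahmed → Delia Taylor → Tamsin Park, which is 2 links.

2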